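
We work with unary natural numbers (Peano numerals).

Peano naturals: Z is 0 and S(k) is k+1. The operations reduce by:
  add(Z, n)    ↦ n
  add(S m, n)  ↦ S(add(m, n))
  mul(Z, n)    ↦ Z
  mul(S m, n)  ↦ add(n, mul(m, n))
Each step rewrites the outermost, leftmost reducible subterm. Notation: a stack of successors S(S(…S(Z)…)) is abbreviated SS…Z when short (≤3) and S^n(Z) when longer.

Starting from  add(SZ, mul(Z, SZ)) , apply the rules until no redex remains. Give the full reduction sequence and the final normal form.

Answer: normal form = SZ  (in 3 steps)

Working:
  start: add(SZ, mul(Z, SZ))
  [1] S(add(Z, mul(Z, SZ)))
  [2] S(mul(Z, SZ))
  [3] SZ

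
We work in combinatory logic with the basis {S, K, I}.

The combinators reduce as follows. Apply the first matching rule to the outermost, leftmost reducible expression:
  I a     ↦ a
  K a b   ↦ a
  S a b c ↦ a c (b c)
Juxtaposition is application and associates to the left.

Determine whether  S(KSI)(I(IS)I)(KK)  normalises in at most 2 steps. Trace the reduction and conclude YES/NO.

Answer: NO — after 2 steps the term is S(KK)(I(IS)I(KK)), not yet normal

Working:
  start: S(KSI)(I(IS)I)(KK)
  [1] KSI(KK)(I(IS)I(KK))
  [2] S(KK)(I(IS)I(KK))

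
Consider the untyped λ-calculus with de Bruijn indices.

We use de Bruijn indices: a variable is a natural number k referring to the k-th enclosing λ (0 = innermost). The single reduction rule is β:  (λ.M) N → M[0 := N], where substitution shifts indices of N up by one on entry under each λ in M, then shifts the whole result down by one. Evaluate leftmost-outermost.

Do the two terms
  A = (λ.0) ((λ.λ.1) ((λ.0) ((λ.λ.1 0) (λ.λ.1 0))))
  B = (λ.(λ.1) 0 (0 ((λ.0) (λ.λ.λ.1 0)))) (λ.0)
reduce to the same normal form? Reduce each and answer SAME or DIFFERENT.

Answer: SAME — A ⇓ λ.λ.λ.1 0, B ⇓ λ.λ.λ.1 0

Working:
Term A:
  start: (λ.0) ((λ.λ.1) ((λ.0) ((λ.λ.1 0) (λ.λ.1 0))))
  [1] (λ.λ.1) ((λ.0) ((λ.λ.1 0) (λ.λ.1 0)))
  [2] λ.(λ.0) ((λ.λ.1 0) (λ.λ.1 0))
  [3] λ.(λ.λ.1 0) (λ.λ.1 0)
  [4] λ.λ.(λ.λ.1 0) 0
  [5] λ.λ.λ.1 0

Term B:
  start: (λ.(λ.1) 0 (0 ((λ.0) (λ.λ.λ.1 0)))) (λ.0)
  [1] (λ.λ.0) (λ.0) ((λ.0) ((λ.0) (λ.λ.λ.1 0)))
  [2] (λ.0) ((λ.0) ((λ.0) (λ.λ.λ.1 0)))
  [3] (λ.0) ((λ.0) (λ.λ.λ.1 0))
  [4] (λ.0) (λ.λ.λ.1 0)
  [5] λ.λ.λ.1 0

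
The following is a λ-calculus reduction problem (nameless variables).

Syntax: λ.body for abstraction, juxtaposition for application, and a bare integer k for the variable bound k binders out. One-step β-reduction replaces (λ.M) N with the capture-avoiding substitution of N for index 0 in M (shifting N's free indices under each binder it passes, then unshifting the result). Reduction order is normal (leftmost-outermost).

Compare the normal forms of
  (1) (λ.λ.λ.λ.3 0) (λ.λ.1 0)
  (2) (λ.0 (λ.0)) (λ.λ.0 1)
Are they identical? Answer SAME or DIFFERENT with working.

Term A:
  start: (λ.λ.λ.λ.3 0) (λ.λ.1 0)
  step 1: λ.λ.λ.(λ.λ.1 0) 0
  step 2: λ.λ.λ.λ.1 0

Term B:
  start: (λ.0 (λ.0)) (λ.λ.0 1)
  step 1: (λ.λ.0 1) (λ.0)
  step 2: λ.0 (λ.0)

Answer: DIFFERENT — A ⇓ λ.λ.λ.λ.1 0, B ⇓ λ.0 (λ.0)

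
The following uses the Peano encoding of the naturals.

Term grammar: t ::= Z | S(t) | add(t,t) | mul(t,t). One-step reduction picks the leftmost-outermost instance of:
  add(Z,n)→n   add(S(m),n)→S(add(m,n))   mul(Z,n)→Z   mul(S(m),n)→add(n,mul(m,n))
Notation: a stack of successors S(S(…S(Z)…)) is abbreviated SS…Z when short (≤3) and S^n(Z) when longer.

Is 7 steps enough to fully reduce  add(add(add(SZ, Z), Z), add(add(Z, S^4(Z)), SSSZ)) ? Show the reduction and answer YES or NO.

Answer: NO — after 7 steps the term is S(add(S^4(Z), SSSZ)), not yet normal

Derivation:
  start: add(add(add(SZ, Z), Z), add(add(Z, S^4(Z)), SSSZ))
  step 1: add(add(S(add(Z, Z)), Z), add(add(Z, S^4(Z)), SSSZ))
  step 2: add(S(add(add(Z, Z), Z)), add(add(Z, S^4(Z)), SSSZ))
  step 3: S(add(add(add(Z, Z), Z), add(add(Z, S^4(Z)), SSSZ)))
  step 4: S(add(add(Z, Z), add(add(Z, S^4(Z)), SSSZ)))
  step 5: S(add(Z, add(add(Z, S^4(Z)), SSSZ)))
  step 6: S(add(add(Z, S^4(Z)), SSSZ))
  step 7: S(add(S^4(Z), SSSZ))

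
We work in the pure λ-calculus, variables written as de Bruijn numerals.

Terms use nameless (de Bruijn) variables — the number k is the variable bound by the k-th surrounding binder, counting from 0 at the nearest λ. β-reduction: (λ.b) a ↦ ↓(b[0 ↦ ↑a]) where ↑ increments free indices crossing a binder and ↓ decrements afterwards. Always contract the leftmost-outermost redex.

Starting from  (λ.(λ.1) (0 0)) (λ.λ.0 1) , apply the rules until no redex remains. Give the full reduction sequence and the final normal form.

Answer: normal form = λ.λ.0 1  (in 2 steps)

Derivation:
  start: (λ.(λ.1) (0 0)) (λ.λ.0 1)
  step 1: (λ.λ.λ.0 1) ((λ.λ.0 1) (λ.λ.0 1))
  step 2: λ.λ.0 1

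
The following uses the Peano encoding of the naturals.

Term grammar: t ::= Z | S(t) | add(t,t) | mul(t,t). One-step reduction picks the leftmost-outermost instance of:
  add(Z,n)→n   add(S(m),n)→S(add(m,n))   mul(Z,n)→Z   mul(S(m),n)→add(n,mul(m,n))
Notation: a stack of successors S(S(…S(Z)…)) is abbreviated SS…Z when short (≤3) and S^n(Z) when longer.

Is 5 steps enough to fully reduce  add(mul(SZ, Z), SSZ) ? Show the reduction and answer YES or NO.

Answer: YES — reaches normal form SSZ in 4 ≤ 5 steps

Derivation:
  start: add(mul(SZ, Z), SSZ)
  step 1: add(add(Z, mul(Z, Z)), SSZ)
  step 2: add(mul(Z, Z), SSZ)
  step 3: add(Z, SSZ)
  step 4: SSZ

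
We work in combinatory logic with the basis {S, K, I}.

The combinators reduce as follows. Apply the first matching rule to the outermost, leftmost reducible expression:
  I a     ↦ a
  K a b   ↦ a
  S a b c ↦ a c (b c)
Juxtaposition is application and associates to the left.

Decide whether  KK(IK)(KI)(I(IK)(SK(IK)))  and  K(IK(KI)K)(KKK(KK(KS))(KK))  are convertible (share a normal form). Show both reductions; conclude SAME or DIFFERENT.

Term A:
  start: KK(IK)(KI)(I(IK)(SK(IK)))
  step 1: K(KI)(I(IK)(SK(IK)))
  step 2: KI

Term B:
  start: K(IK(KI)K)(KKK(KK(KS))(KK))
  step 1: IK(KI)K
  step 2: K(KI)K
  step 3: KI

Answer: SAME — A ⇓ KI, B ⇓ KI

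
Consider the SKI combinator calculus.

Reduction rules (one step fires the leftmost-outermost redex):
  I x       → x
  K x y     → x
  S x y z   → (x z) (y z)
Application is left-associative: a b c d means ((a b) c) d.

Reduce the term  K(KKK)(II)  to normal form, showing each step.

  start: K(KKK)(II)
  →1  KKK
  →2  K

Answer: normal form = K  (in 2 steps)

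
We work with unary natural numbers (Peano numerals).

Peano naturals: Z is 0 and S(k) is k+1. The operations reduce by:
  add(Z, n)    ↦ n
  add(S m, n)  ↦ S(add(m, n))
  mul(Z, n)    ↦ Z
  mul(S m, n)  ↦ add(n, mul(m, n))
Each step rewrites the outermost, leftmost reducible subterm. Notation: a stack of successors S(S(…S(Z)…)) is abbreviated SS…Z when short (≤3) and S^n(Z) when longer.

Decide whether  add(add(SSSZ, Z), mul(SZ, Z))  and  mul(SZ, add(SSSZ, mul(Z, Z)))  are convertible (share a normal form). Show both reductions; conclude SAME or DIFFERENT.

Term A:
  start: add(add(SSSZ, Z), mul(SZ, Z))
  step 1: add(S(add(SSZ, Z)), mul(SZ, Z))
  step 2: S(add(add(SSZ, Z), mul(SZ, Z)))
  step 3: S(add(S(add(SZ, Z)), mul(SZ, Z)))
  step 4: S(S(add(add(SZ, Z), mul(SZ, Z))))
  step 5: S(S(add(S(add(Z, Z)), mul(SZ, Z))))
  step 6: S(S(S(add(add(Z, Z), mul(SZ, Z)))))
  step 7: S(S(S(add(Z, mul(SZ, Z)))))
  step 8: S(S(S(mul(SZ, Z))))
  step 9: S(S(S(add(Z, mul(Z, Z)))))
  step 10: S(S(S(mul(Z, Z))))
  step 11: SSSZ

Term B:
  start: mul(SZ, add(SSSZ, mul(Z, Z)))
  step 1: add(add(SSSZ, mul(Z, Z)), mul(Z, add(SSSZ, mul(Z, Z))))
  step 2: add(S(add(SSZ, mul(Z, Z))), mul(Z, add(SSSZ, mul(Z, Z))))
  step 3: S(add(add(SSZ, mul(Z, Z)), mul(Z, add(SSSZ, mul(Z, Z)))))
  step 4: S(add(S(add(SZ, mul(Z, Z))), mul(Z, add(SSSZ, mul(Z, Z)))))
  step 5: S(S(add(add(SZ, mul(Z, Z)), mul(Z, add(SSSZ, mul(Z, Z))))))
  step 6: S(S(add(S(add(Z, mul(Z, Z))), mul(Z, add(SSSZ, mul(Z, Z))))))
  step 7: S(S(S(add(add(Z, mul(Z, Z)), mul(Z, add(SSSZ, mul(Z, Z)))))))
  step 8: S(S(S(add(mul(Z, Z), mul(Z, add(SSSZ, mul(Z, Z)))))))
  step 9: S(S(S(add(Z, mul(Z, add(SSSZ, mul(Z, Z)))))))
  step 10: S(S(S(mul(Z, add(SSSZ, mul(Z, Z))))))
  step 11: SSSZ

Answer: SAME — A ⇓ SSSZ, B ⇓ SSSZ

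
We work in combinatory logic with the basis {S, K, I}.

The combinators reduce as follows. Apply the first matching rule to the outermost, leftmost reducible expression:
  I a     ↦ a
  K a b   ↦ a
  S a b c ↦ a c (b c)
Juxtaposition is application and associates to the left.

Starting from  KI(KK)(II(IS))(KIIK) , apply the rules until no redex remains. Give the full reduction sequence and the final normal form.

  start: KI(KK)(II(IS))(KIIK)
  [1] I(II(IS))(KIIK)
  [2] II(IS)(KIIK)
  [3] I(IS)(KIIK)
  [4] IS(KIIK)
  [5] S(KIIK)
  [6] S(IK)
  [7] SK

Answer: normal form = SK  (in 7 steps)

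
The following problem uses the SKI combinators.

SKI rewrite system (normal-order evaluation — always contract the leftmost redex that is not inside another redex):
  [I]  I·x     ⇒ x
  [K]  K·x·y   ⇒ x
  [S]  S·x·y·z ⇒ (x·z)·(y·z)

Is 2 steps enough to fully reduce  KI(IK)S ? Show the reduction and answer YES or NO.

  start: KI(IK)S
  [1] IS
  [2] S

Answer: YES — reaches normal form S in 2 ≤ 2 steps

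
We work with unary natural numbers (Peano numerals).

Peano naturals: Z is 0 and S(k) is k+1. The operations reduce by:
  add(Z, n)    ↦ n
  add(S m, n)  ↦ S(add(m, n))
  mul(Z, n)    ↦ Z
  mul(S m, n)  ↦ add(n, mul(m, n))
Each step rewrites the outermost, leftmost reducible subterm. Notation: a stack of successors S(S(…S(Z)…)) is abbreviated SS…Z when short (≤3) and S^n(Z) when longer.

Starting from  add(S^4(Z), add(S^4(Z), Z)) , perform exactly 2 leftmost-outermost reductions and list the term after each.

Answer: after 2 steps: S(S(add(SSZ, add(S^4(Z), Z))))

Reduction:
  start: add(S^4(Z), add(S^4(Z), Z))
  →1  S(add(SSSZ, add(S^4(Z), Z)))
  →2  S(S(add(SSZ, add(S^4(Z), Z))))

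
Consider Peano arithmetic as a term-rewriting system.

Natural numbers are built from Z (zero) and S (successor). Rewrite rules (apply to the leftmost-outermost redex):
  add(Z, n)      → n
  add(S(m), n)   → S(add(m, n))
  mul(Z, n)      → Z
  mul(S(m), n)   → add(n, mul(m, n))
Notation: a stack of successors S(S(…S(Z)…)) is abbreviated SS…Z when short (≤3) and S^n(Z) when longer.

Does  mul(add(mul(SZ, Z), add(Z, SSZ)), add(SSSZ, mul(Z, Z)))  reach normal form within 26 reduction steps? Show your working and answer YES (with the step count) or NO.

  start: mul(add(mul(SZ, Z), add(Z, SSZ)), add(SSSZ, mul(Z, Z)))
  [1] mul(add(add(Z, mul(Z, Z)), add(Z, SSZ)), add(SSSZ, mul(Z, Z)))
  [2] mul(add(mul(Z, Z), add(Z, SSZ)), add(SSSZ, mul(Z, Z)))
  [3] mul(add(Z, add(Z, SSZ)), add(SSSZ, mul(Z, Z)))
  [4] mul(add(Z, SSZ), add(SSSZ, mul(Z, Z)))
  [5] mul(SSZ, add(SSSZ, mul(Z, Z)))
  [6] add(add(SSSZ, mul(Z, Z)), mul(SZ, add(SSSZ, mul(Z, Z))))
  [7] add(S(add(SSZ, mul(Z, Z))), mul(SZ, add(SSSZ, mul(Z, Z))))
  [8] S(add(add(SSZ, mul(Z, Z)), mul(SZ, add(SSSZ, mul(Z, Z)))))
  [9] S(add(S(add(SZ, mul(Z, Z))), mul(SZ, add(SSSZ, mul(Z, Z)))))
  [10] S(S(add(add(SZ, mul(Z, Z)), mul(SZ, add(SSSZ, mul(Z, Z))))))
  [11] S(S(add(S(add(Z, mul(Z, Z))), mul(SZ, add(SSSZ, mul(Z, Z))))))
  [12] S(S(S(add(add(Z, mul(Z, Z)), mul(SZ, add(SSSZ, mul(Z, Z)))))))
  [13] S(S(S(add(mul(Z, Z), mul(SZ, add(SSSZ, mul(Z, Z)))))))
  [14] S(S(S(add(Z, mul(SZ, add(SSSZ, mul(Z, Z)))))))
  [15] S(S(S(mul(SZ, add(SSSZ, mul(Z, Z))))))
  [16] S(S(S(add(add(SSSZ, mul(Z, Z)), mul(Z, add(SSSZ, mul(Z, Z)))))))
  [17] S(S(S(add(S(add(SSZ, mul(Z, Z))), mul(Z, add(SSSZ, mul(Z, Z)))))))
  [18] S(S(S(S(add(add(SSZ, mul(Z, Z)), mul(Z, add(SSSZ, mul(Z, Z))))))))
  [19] S(S(S(S(add(S(add(SZ, mul(Z, Z))), mul(Z, add(SSSZ, mul(Z, Z))))))))
  [20] S(S(S(S(S(add(add(SZ, mul(Z, Z)), mul(Z, add(SSSZ, mul(Z, Z)))))))))
  [21] S(S(S(S(S(add(S(add(Z, mul(Z, Z))), mul(Z, add(SSSZ, mul(Z, Z)))))))))
  [22] S(S(S(S(S(S(add(add(Z, mul(Z, Z)), mul(Z, add(SSSZ, mul(Z, Z))))))))))
  [23] S(S(S(S(S(S(add(mul(Z, Z), mul(Z, add(SSSZ, mul(Z, Z))))))))))
  [24] S(S(S(S(S(S(add(Z, mul(Z, add(SSSZ, mul(Z, Z))))))))))
  [25] S(S(S(S(S(S(mul(Z, add(SSSZ, mul(Z, Z)))))))))
  [26] S^6(Z)

Answer: YES — reaches normal form S^6(Z) in 26 ≤ 26 steps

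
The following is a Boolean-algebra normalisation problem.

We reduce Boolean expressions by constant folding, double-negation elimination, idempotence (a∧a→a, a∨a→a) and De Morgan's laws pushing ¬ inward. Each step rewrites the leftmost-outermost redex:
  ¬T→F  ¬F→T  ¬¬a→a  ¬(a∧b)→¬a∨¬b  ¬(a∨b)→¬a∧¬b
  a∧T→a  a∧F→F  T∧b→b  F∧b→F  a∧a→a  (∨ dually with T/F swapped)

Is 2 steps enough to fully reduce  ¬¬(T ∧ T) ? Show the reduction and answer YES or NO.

Answer: YES — reaches normal form T in 2 ≤ 2 steps

Reduction:
  start: ¬¬(T ∧ T)
  step 1: T ∧ T
  step 2: T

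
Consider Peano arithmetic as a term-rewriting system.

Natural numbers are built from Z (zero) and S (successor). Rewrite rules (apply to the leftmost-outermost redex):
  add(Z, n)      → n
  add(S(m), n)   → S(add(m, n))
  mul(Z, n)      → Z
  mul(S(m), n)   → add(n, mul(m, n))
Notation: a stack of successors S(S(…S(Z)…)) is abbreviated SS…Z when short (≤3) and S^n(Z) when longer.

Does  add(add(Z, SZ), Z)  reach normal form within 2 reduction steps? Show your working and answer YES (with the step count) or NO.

Answer: NO — after 2 steps the term is S(add(Z, Z)), not yet normal

Reduction:
  start: add(add(Z, SZ), Z)
  →1  add(SZ, Z)
  →2  S(add(Z, Z))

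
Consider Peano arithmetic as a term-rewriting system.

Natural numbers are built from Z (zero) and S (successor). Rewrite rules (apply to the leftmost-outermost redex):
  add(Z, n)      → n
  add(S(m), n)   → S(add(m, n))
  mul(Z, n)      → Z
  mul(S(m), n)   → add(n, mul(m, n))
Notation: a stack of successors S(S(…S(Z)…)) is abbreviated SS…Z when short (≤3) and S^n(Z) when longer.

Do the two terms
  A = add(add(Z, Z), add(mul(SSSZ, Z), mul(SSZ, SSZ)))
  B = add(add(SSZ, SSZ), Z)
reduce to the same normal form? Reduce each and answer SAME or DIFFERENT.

Answer: SAME — A ⇓ S^4(Z), B ⇓ S^4(Z)

Derivation:
Term A:
  start: add(add(Z, Z), add(mul(SSSZ, Z), mul(SSZ, SSZ)))
  step 1: add(Z, add(mul(SSSZ, Z), mul(SSZ, SSZ)))
  step 2: add(mul(SSSZ, Z), mul(SSZ, SSZ))
  step 3: add(add(Z, mul(SSZ, Z)), mul(SSZ, SSZ))
  step 4: add(mul(SSZ, Z), mul(SSZ, SSZ))
  step 5: add(add(Z, mul(SZ, Z)), mul(SSZ, SSZ))
  step 6: add(mul(SZ, Z), mul(SSZ, SSZ))
  step 7: add(add(Z, mul(Z, Z)), mul(SSZ, SSZ))
  step 8: add(mul(Z, Z), mul(SSZ, SSZ))
  step 9: add(Z, mul(SSZ, SSZ))
  step 10: mul(SSZ, SSZ)
  step 11: add(SSZ, mul(SZ, SSZ))
  step 12: S(add(SZ, mul(SZ, SSZ)))
  step 13: S(S(add(Z, mul(SZ, SSZ))))
  step 14: S(S(mul(SZ, SSZ)))
  step 15: S(S(add(SSZ, mul(Z, SSZ))))
  step 16: S(S(S(add(SZ, mul(Z, SSZ)))))
  step 17: S(S(S(S(add(Z, mul(Z, SSZ))))))
  step 18: S(S(S(S(mul(Z, SSZ)))))
  step 19: S^4(Z)

Term B:
  start: add(add(SSZ, SSZ), Z)
  step 1: add(S(add(SZ, SSZ)), Z)
  step 2: S(add(add(SZ, SSZ), Z))
  step 3: S(add(S(add(Z, SSZ)), Z))
  step 4: S(S(add(add(Z, SSZ), Z)))
  step 5: S(S(add(SSZ, Z)))
  step 6: S(S(S(add(SZ, Z))))
  step 7: S(S(S(S(add(Z, Z)))))
  step 8: S^4(Z)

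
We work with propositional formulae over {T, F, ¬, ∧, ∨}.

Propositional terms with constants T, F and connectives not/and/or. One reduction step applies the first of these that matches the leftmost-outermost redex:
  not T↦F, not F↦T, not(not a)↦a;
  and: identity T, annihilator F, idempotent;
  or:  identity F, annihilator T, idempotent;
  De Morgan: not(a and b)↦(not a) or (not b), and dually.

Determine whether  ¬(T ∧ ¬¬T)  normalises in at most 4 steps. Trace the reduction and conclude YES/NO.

Answer: NO — after 4 steps the term is ¬T, not yet normal

Working:
  start: ¬(T ∧ ¬¬T)
  step 1: ¬T ∨ ¬¬¬T
  step 2: F ∨ ¬¬¬T
  step 3: ¬¬¬T
  step 4: ¬T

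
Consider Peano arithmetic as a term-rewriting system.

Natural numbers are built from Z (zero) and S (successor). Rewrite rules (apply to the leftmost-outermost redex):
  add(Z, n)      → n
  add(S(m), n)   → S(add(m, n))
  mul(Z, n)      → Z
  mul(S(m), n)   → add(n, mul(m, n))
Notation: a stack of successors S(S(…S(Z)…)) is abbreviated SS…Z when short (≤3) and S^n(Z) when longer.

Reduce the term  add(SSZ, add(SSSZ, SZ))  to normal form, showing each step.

  start: add(SSZ, add(SSSZ, SZ))
  →1  S(add(SZ, add(SSSZ, SZ)))
  →2  S(S(add(Z, add(SSSZ, SZ))))
  →3  S(S(add(SSSZ, SZ)))
  →4  S(S(S(add(SSZ, SZ))))
  →5  S(S(S(S(add(SZ, SZ)))))
  →6  S(S(S(S(S(add(Z, SZ))))))
  →7  S^6(Z)

Answer: normal form = S^6(Z)  (in 7 steps)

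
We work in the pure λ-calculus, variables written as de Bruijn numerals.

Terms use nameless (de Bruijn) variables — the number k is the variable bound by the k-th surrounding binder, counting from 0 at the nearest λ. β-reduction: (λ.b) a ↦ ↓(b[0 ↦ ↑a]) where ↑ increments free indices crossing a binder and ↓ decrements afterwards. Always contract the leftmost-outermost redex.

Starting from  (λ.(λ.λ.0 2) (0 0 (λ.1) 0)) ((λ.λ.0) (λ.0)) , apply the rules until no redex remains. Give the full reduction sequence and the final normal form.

Answer: normal form = λ.0 (λ.0)  (in 3 steps)

Derivation:
  start: (λ.(λ.λ.0 2) (0 0 (λ.1) 0)) ((λ.λ.0) (λ.0))
  step 1: (λ.λ.0 ((λ.λ.0) (λ.0))) ((λ.λ.0) (λ.0) ((λ.λ.0) (λ.0)) (λ.(λ.λ.0) (λ.0)) ((λ.λ.0) (λ.0)))
  step 2: λ.0 ((λ.λ.0) (λ.0))
  step 3: λ.0 (λ.0)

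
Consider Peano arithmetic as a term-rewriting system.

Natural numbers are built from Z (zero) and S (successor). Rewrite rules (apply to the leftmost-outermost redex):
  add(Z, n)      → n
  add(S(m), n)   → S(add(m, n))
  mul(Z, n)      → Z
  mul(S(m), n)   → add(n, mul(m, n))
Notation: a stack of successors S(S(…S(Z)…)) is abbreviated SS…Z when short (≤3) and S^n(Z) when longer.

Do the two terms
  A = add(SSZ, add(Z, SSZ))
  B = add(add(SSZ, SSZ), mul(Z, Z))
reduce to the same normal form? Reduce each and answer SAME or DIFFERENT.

Term A:
  start: add(SSZ, add(Z, SSZ))
  →1  S(add(SZ, add(Z, SSZ)))
  →2  S(S(add(Z, add(Z, SSZ))))
  →3  S(S(add(Z, SSZ)))
  →4  S^4(Z)

Term B:
  start: add(add(SSZ, SSZ), mul(Z, Z))
  →1  add(S(add(SZ, SSZ)), mul(Z, Z))
  →2  S(add(add(SZ, SSZ), mul(Z, Z)))
  →3  S(add(S(add(Z, SSZ)), mul(Z, Z)))
  →4  S(S(add(add(Z, SSZ), mul(Z, Z))))
  →5  S(S(add(SSZ, mul(Z, Z))))
  →6  S(S(S(add(SZ, mul(Z, Z)))))
  →7  S(S(S(S(add(Z, mul(Z, Z))))))
  →8  S(S(S(S(mul(Z, Z)))))
  →9  S^4(Z)

Answer: SAME — A ⇓ S^4(Z), B ⇓ S^4(Z)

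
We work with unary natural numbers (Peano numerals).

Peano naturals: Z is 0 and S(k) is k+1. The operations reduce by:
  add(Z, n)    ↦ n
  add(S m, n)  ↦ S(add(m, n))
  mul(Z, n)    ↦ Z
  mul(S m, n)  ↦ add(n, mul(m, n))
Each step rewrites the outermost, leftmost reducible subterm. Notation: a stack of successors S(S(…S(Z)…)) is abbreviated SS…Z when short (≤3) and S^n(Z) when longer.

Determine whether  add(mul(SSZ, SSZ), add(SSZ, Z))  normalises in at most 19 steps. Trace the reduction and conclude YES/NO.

Answer: YES — reaches normal form S^6(Z) in 17 ≤ 19 steps

Working:
  start: add(mul(SSZ, SSZ), add(SSZ, Z))
  step 1: add(add(SSZ, mul(SZ, SSZ)), add(SSZ, Z))
  step 2: add(S(add(SZ, mul(SZ, SSZ))), add(SSZ, Z))
  step 3: S(add(add(SZ, mul(SZ, SSZ)), add(SSZ, Z)))
  step 4: S(add(S(add(Z, mul(SZ, SSZ))), add(SSZ, Z)))
  step 5: S(S(add(add(Z, mul(SZ, SSZ)), add(SSZ, Z))))
  step 6: S(S(add(mul(SZ, SSZ), add(SSZ, Z))))
  step 7: S(S(add(add(SSZ, mul(Z, SSZ)), add(SSZ, Z))))
  step 8: S(S(add(S(add(SZ, mul(Z, SSZ))), add(SSZ, Z))))
  step 9: S(S(S(add(add(SZ, mul(Z, SSZ)), add(SSZ, Z)))))
  step 10: S(S(S(add(S(add(Z, mul(Z, SSZ))), add(SSZ, Z)))))
  step 11: S(S(S(S(add(add(Z, mul(Z, SSZ)), add(SSZ, Z))))))
  step 12: S(S(S(S(add(mul(Z, SSZ), add(SSZ, Z))))))
  step 13: S(S(S(S(add(Z, add(SSZ, Z))))))
  step 14: S(S(S(S(add(SSZ, Z)))))
  step 15: S(S(S(S(S(add(SZ, Z))))))
  step 16: S(S(S(S(S(S(add(Z, Z)))))))
  step 17: S^6(Z)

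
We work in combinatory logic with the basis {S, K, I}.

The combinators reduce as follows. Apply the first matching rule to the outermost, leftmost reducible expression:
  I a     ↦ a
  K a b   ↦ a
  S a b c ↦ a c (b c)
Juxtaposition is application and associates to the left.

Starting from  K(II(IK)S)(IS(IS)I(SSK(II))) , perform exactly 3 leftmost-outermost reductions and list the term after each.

  start: K(II(IK)S)(IS(IS)I(SSK(II)))
  →1  II(IK)S
  →2  I(IK)S
  →3  IKS

Answer: after 3 steps: IKS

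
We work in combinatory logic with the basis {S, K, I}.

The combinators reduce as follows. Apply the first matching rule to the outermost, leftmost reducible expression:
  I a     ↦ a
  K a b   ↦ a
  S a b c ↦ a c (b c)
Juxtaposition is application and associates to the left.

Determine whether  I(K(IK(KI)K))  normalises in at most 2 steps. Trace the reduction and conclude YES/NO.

Answer: NO — after 2 steps the term is K(K(KI)K), not yet normal

Working:
  start: I(K(IK(KI)K))
  [1] K(IK(KI)K)
  [2] K(K(KI)K)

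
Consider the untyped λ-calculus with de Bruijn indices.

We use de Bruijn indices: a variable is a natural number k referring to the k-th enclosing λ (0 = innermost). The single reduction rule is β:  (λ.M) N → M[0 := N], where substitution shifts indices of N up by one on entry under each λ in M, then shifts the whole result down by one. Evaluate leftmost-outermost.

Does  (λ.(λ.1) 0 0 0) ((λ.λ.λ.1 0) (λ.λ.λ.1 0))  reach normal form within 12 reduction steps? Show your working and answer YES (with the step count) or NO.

Answer: YES — reaches normal form λ.λ.1 0 in 9 ≤ 12 steps

Reduction:
  start: (λ.(λ.1) 0 0 0) ((λ.λ.λ.1 0) (λ.λ.λ.1 0))
  →1  (λ.(λ.λ.λ.1 0) (λ.λ.λ.1 0)) ((λ.λ.λ.1 0) (λ.λ.λ.1 0)) ((λ.λ.λ.1 0) (λ.λ.λ.1 0)) ((λ.λ.λ.1 0) (λ.λ.λ.1 0))
  →2  (λ.λ.λ.1 0) (λ.λ.λ.1 0) ((λ.λ.λ.1 0) (λ.λ.λ.1 0)) ((λ.λ.λ.1 0) (λ.λ.λ.1 0))
  →3  (λ.λ.1 0) ((λ.λ.λ.1 0) (λ.λ.λ.1 0)) ((λ.λ.λ.1 0) (λ.λ.λ.1 0))
  →4  (λ.(λ.λ.λ.1 0) (λ.λ.λ.1 0) 0) ((λ.λ.λ.1 0) (λ.λ.λ.1 0))
  →5  (λ.λ.λ.1 0) (λ.λ.λ.1 0) ((λ.λ.λ.1 0) (λ.λ.λ.1 0))
  →6  (λ.λ.1 0) ((λ.λ.λ.1 0) (λ.λ.λ.1 0))
  →7  λ.(λ.λ.λ.1 0) (λ.λ.λ.1 0) 0
  →8  λ.(λ.λ.1 0) 0
  →9  λ.λ.1 0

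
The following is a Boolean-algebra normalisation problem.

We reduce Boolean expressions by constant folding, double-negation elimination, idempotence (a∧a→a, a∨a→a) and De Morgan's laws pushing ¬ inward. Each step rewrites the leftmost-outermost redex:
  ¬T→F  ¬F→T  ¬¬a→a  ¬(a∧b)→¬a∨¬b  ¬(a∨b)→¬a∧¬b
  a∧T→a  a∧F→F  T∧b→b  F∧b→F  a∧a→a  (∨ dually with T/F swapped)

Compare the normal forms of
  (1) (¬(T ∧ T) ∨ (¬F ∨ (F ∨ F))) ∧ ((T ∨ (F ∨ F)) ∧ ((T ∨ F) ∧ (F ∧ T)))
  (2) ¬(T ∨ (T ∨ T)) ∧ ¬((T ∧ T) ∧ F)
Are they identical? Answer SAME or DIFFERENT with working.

Answer: SAME — A ⇓ F, B ⇓ F

Reduction:
Term A:
  start: (¬(T ∧ T) ∨ (¬F ∨ (F ∨ F))) ∧ ((T ∨ (F ∨ F)) ∧ ((T ∨ F) ∧ (F ∧ T)))
  step 1: ((¬T ∨ ¬T) ∨ (¬F ∨ (F ∨ F))) ∧ ((T ∨ (F ∨ F)) ∧ ((T ∨ F) ∧ (F ∧ T)))
  step 2: (¬T ∨ (¬F ∨ (F ∨ F))) ∧ ((T ∨ (F ∨ F)) ∧ ((T ∨ F) ∧ (F ∧ T)))
  step 3: (F ∨ (¬F ∨ (F ∨ F))) ∧ ((T ∨ (F ∨ F)) ∧ ((T ∨ F) ∧ (F ∧ T)))
  step 4: (¬F ∨ (F ∨ F)) ∧ ((T ∨ (F ∨ F)) ∧ ((T ∨ F) ∧ (F ∧ T)))
  step 5: (T ∨ (F ∨ F)) ∧ ((T ∨ (F ∨ F)) ∧ ((T ∨ F) ∧ (F ∧ T)))
  step 6: T ∧ ((T ∨ (F ∨ F)) ∧ ((T ∨ F) ∧ (F ∧ T)))
  step 7: (T ∨ (F ∨ F)) ∧ ((T ∨ F) ∧ (F ∧ T))
  step 8: T ∧ ((T ∨ F) ∧ (F ∧ T))
  step 9: (T ∨ F) ∧ (F ∧ T)
  step 10: T ∧ (F ∧ T)
  step 11: F ∧ T
  step 12: F

Term B:
  start: ¬(T ∨ (T ∨ T)) ∧ ¬((T ∧ T) ∧ F)
  step 1: (¬T ∧ ¬(T ∨ T)) ∧ ¬((T ∧ T) ∧ F)
  step 2: (F ∧ ¬(T ∨ T)) ∧ ¬((T ∧ T) ∧ F)
  step 3: F ∧ ¬((T ∧ T) ∧ F)
  step 4: F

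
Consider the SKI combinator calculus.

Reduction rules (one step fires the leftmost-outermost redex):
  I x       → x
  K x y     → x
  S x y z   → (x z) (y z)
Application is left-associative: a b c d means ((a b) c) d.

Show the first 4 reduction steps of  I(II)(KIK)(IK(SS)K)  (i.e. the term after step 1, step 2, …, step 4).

Answer: after 4 steps: I(IK(SS)K)

Working:
  start: I(II)(KIK)(IK(SS)K)
  →1  II(KIK)(IK(SS)K)
  →2  I(KIK)(IK(SS)K)
  →3  KIK(IK(SS)K)
  →4  I(IK(SS)K)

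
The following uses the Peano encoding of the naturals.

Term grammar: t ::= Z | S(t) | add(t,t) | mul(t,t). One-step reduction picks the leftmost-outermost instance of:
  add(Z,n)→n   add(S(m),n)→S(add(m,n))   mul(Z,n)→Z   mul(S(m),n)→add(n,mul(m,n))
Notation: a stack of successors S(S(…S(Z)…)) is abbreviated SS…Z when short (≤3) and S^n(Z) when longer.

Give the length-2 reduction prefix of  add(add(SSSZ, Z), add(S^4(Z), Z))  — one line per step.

Answer: after 2 steps: S(add(add(SSZ, Z), add(S^4(Z), Z)))

Reduction:
  start: add(add(SSSZ, Z), add(S^4(Z), Z))
  step 1: add(S(add(SSZ, Z)), add(S^4(Z), Z))
  step 2: S(add(add(SSZ, Z), add(S^4(Z), Z)))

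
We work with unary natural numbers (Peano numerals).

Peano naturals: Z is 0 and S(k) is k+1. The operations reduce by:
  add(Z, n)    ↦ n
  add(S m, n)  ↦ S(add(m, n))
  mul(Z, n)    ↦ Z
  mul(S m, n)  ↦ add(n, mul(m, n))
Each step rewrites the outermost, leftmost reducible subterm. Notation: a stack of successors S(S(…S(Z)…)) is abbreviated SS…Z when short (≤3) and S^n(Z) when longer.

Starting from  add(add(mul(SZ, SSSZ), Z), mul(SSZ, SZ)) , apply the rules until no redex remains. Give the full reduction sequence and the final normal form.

Answer: normal form = S^5(Z)  (in 21 steps)

Working:
  start: add(add(mul(SZ, SSSZ), Z), mul(SSZ, SZ))
  [1] add(add(add(SSSZ, mul(Z, SSSZ)), Z), mul(SSZ, SZ))
  [2] add(add(S(add(SSZ, mul(Z, SSSZ))), Z), mul(SSZ, SZ))
  [3] add(S(add(add(SSZ, mul(Z, SSSZ)), Z)), mul(SSZ, SZ))
  [4] S(add(add(add(SSZ, mul(Z, SSSZ)), Z), mul(SSZ, SZ)))
  [5] S(add(add(S(add(SZ, mul(Z, SSSZ))), Z), mul(SSZ, SZ)))
  [6] S(add(S(add(add(SZ, mul(Z, SSSZ)), Z)), mul(SSZ, SZ)))
  [7] S(S(add(add(add(SZ, mul(Z, SSSZ)), Z), mul(SSZ, SZ))))
  [8] S(S(add(add(S(add(Z, mul(Z, SSSZ))), Z), mul(SSZ, SZ))))
  [9] S(S(add(S(add(add(Z, mul(Z, SSSZ)), Z)), mul(SSZ, SZ))))
  [10] S(S(S(add(add(add(Z, mul(Z, SSSZ)), Z), mul(SSZ, SZ)))))
  [11] S(S(S(add(add(mul(Z, SSSZ), Z), mul(SSZ, SZ)))))
  [12] S(S(S(add(add(Z, Z), mul(SSZ, SZ)))))
  [13] S(S(S(add(Z, mul(SSZ, SZ)))))
  [14] S(S(S(mul(SSZ, SZ))))
  [15] S(S(S(add(SZ, mul(SZ, SZ)))))
  [16] S(S(S(S(add(Z, mul(SZ, SZ))))))
  [17] S(S(S(S(mul(SZ, SZ)))))
  [18] S(S(S(S(add(SZ, mul(Z, SZ))))))
  [19] S(S(S(S(S(add(Z, mul(Z, SZ)))))))
  [20] S(S(S(S(S(mul(Z, SZ))))))
  [21] S^5(Z)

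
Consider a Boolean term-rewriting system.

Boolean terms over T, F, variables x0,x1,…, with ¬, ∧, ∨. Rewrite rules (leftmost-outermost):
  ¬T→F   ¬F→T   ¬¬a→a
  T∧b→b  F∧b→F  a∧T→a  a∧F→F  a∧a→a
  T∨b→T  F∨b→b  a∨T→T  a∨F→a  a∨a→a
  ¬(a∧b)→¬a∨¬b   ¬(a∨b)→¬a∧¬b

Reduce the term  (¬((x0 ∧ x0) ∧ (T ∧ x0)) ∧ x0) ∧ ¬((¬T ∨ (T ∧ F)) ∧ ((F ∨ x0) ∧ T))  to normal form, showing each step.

Answer: normal form = ¬x0 ∧ x0  (in 17 steps)

Reduction:
  start: (¬((x0 ∧ x0) ∧ (T ∧ x0)) ∧ x0) ∧ ¬((¬T ∨ (T ∧ F)) ∧ ((F ∨ x0) ∧ T))
  →1  ((¬(x0 ∧ x0) ∨ ¬(T ∧ x0)) ∧ x0) ∧ ¬((¬T ∨ (T ∧ F)) ∧ ((F ∨ x0) ∧ T))
  →2  (((¬x0 ∨ ¬x0) ∨ ¬(T ∧ x0)) ∧ x0) ∧ ¬((¬T ∨ (T ∧ F)) ∧ ((F ∨ x0) ∧ T))
  →3  ((¬x0 ∨ ¬(T ∧ x0)) ∧ x0) ∧ ¬((¬T ∨ (T ∧ F)) ∧ ((F ∨ x0) ∧ T))
  →4  ((¬x0 ∨ (¬T ∨ ¬x0)) ∧ x0) ∧ ¬((¬T ∨ (T ∧ F)) ∧ ((F ∨ x0) ∧ T))
  →5  ((¬x0 ∨ (F ∨ ¬x0)) ∧ x0) ∧ ¬((¬T ∨ (T ∧ F)) ∧ ((F ∨ x0) ∧ T))
  →6  ((¬x0 ∨ ¬x0) ∧ x0) ∧ ¬((¬T ∨ (T ∧ F)) ∧ ((F ∨ x0) ∧ T))
  →7  (¬x0 ∧ x0) ∧ ¬((¬T ∨ (T ∧ F)) ∧ ((F ∨ x0) ∧ T))
  →8  (¬x0 ∧ x0) ∧ (¬(¬T ∨ (T ∧ F)) ∨ ¬((F ∨ x0) ∧ T))
  →9  (¬x0 ∧ x0) ∧ ((¬¬T ∧ ¬(T ∧ F)) ∨ ¬((F ∨ x0) ∧ T))
  →10  (¬x0 ∧ x0) ∧ ((T ∧ ¬(T ∧ F)) ∨ ¬((F ∨ x0) ∧ T))
  →11  (¬x0 ∧ x0) ∧ (¬(T ∧ F) ∨ ¬((F ∨ x0) ∧ T))
  →12  (¬x0 ∧ x0) ∧ ((¬T ∨ ¬F) ∨ ¬((F ∨ x0) ∧ T))
  →13  (¬x0 ∧ x0) ∧ ((F ∨ ¬F) ∨ ¬((F ∨ x0) ∧ T))
  →14  (¬x0 ∧ x0) ∧ (¬F ∨ ¬((F ∨ x0) ∧ T))
  →15  (¬x0 ∧ x0) ∧ (T ∨ ¬((F ∨ x0) ∧ T))
  →16  (¬x0 ∧ x0) ∧ T
  →17  ¬x0 ∧ x0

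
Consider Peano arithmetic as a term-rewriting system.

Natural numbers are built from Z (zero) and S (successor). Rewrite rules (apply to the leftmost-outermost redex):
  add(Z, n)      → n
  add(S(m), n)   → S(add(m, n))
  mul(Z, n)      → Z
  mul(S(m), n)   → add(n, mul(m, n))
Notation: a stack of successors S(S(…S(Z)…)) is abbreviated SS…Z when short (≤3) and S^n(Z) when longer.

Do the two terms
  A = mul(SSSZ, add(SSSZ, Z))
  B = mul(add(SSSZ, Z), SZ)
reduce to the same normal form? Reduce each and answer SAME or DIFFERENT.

Term A:
  start: mul(SSSZ, add(SSSZ, Z))
  step 1: add(add(SSSZ, Z), mul(SSZ, add(SSSZ, Z)))
  step 2: add(S(add(SSZ, Z)), mul(SSZ, add(SSSZ, Z)))
  step 3: S(add(add(SSZ, Z), mul(SSZ, add(SSSZ, Z))))
  step 4: S(add(S(add(SZ, Z)), mul(SSZ, add(SSSZ, Z))))
  step 5: S(S(add(add(SZ, Z), mul(SSZ, add(SSSZ, Z)))))
  step 6: S(S(add(S(add(Z, Z)), mul(SSZ, add(SSSZ, Z)))))
  step 7: S(S(S(add(add(Z, Z), mul(SSZ, add(SSSZ, Z))))))
  step 8: S(S(S(add(Z, mul(SSZ, add(SSSZ, Z))))))
  step 9: S(S(S(mul(SSZ, add(SSSZ, Z)))))
  step 10: S(S(S(add(add(SSSZ, Z), mul(SZ, add(SSSZ, Z))))))
  step 11: S(S(S(add(S(add(SSZ, Z)), mul(SZ, add(SSSZ, Z))))))
  step 12: S(S(S(S(add(add(SSZ, Z), mul(SZ, add(SSSZ, Z)))))))
  step 13: S(S(S(S(add(S(add(SZ, Z)), mul(SZ, add(SSSZ, Z)))))))
  step 14: S(S(S(S(S(add(add(SZ, Z), mul(SZ, add(SSSZ, Z))))))))
  step 15: S(S(S(S(S(add(S(add(Z, Z)), mul(SZ, add(SSSZ, Z))))))))
  step 16: S(S(S(S(S(S(add(add(Z, Z), mul(SZ, add(SSSZ, Z)))))))))
  step 17: S(S(S(S(S(S(add(Z, mul(SZ, add(SSSZ, Z)))))))))
  step 18: S(S(S(S(S(S(mul(SZ, add(SSSZ, Z))))))))
  step 19: S(S(S(S(S(S(add(add(SSSZ, Z), mul(Z, add(SSSZ, Z)))))))))
  step 20: S(S(S(S(S(S(add(S(add(SSZ, Z)), mul(Z, add(SSSZ, Z)))))))))
  step 21: S(S(S(S(S(S(S(add(add(SSZ, Z), mul(Z, add(SSSZ, Z))))))))))
  step 22: S(S(S(S(S(S(S(add(S(add(SZ, Z)), mul(Z, add(SSSZ, Z))))))))))
  step 23: S(S(S(S(S(S(S(S(add(add(SZ, Z), mul(Z, add(SSSZ, Z)))))))))))
  step 24: S(S(S(S(S(S(S(S(add(S(add(Z, Z)), mul(Z, add(SSSZ, Z)))))))))))
  step 25: S(S(S(S(S(S(S(S(S(add(add(Z, Z), mul(Z, add(SSSZ, Z))))))))))))
  step 26: S(S(S(S(S(S(S(S(S(add(Z, mul(Z, add(SSSZ, Z))))))))))))
  step 27: S(S(S(S(S(S(S(S(S(mul(Z, add(SSSZ, Z)))))))))))
  step 28: S^9(Z)

Term B:
  start: mul(add(SSSZ, Z), SZ)
  step 1: mul(S(add(SSZ, Z)), SZ)
  step 2: add(SZ, mul(add(SSZ, Z), SZ))
  step 3: S(add(Z, mul(add(SSZ, Z), SZ)))
  step 4: S(mul(add(SSZ, Z), SZ))
  step 5: S(mul(S(add(SZ, Z)), SZ))
  step 6: S(add(SZ, mul(add(SZ, Z), SZ)))
  step 7: S(S(add(Z, mul(add(SZ, Z), SZ))))
  step 8: S(S(mul(add(SZ, Z), SZ)))
  step 9: S(S(mul(S(add(Z, Z)), SZ)))
  step 10: S(S(add(SZ, mul(add(Z, Z), SZ))))
  step 11: S(S(S(add(Z, mul(add(Z, Z), SZ)))))
  step 12: S(S(S(mul(add(Z, Z), SZ))))
  step 13: S(S(S(mul(Z, SZ))))
  step 14: SSSZ

Answer: DIFFERENT — A ⇓ S^9(Z), B ⇓ SSSZ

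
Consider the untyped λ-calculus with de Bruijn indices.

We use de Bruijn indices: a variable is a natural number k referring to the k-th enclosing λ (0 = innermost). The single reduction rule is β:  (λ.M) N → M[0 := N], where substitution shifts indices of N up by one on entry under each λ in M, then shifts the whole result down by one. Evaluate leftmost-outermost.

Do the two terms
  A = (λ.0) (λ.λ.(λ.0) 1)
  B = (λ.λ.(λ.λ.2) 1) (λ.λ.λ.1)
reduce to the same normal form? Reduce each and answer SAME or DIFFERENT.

Answer: SAME — A ⇓ λ.λ.1, B ⇓ λ.λ.1

Working:
Term A:
  start: (λ.0) (λ.λ.(λ.0) 1)
  →1  λ.λ.(λ.0) 1
  →2  λ.λ.1

Term B:
  start: (λ.λ.(λ.λ.2) 1) (λ.λ.λ.1)
  →1  λ.(λ.λ.2) (λ.λ.λ.1)
  →2  λ.λ.1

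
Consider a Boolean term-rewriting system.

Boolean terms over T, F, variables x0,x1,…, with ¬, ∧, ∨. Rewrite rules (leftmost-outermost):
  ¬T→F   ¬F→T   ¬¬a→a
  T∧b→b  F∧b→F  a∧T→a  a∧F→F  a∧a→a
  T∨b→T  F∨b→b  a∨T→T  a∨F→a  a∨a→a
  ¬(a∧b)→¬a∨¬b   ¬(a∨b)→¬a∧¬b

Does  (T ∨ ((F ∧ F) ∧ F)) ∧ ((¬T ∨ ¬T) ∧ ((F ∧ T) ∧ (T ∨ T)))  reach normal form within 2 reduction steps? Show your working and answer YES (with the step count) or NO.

Answer: NO — after 2 steps the term is (¬T ∨ ¬T) ∧ ((F ∧ T) ∧ (T ∨ T)), not yet normal

Working:
  start: (T ∨ ((F ∧ F) ∧ F)) ∧ ((¬T ∨ ¬T) ∧ ((F ∧ T) ∧ (T ∨ T)))
  [1] T ∧ ((¬T ∨ ¬T) ∧ ((F ∧ T) ∧ (T ∨ T)))
  [2] (¬T ∨ ¬T) ∧ ((F ∧ T) ∧ (T ∨ T))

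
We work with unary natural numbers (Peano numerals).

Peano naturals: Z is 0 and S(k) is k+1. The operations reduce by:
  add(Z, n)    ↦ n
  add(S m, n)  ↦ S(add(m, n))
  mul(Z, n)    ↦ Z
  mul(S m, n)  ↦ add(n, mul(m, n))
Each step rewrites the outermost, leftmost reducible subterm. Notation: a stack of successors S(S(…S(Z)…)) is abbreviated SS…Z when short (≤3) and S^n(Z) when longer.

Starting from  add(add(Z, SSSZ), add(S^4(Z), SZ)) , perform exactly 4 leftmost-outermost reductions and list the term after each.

Answer: after 4 steps: S(S(S(add(Z, add(S^4(Z), SZ)))))

Working:
  start: add(add(Z, SSSZ), add(S^4(Z), SZ))
  [1] add(SSSZ, add(S^4(Z), SZ))
  [2] S(add(SSZ, add(S^4(Z), SZ)))
  [3] S(S(add(SZ, add(S^4(Z), SZ))))
  [4] S(S(S(add(Z, add(S^4(Z), SZ)))))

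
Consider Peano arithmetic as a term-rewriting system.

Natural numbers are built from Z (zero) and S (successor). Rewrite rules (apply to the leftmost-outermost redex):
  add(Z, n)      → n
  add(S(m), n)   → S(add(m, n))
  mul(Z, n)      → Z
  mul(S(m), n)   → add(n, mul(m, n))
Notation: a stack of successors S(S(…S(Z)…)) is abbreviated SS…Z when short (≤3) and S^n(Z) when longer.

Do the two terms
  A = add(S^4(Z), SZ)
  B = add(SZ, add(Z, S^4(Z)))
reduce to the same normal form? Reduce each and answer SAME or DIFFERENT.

Answer: SAME — A ⇓ S^5(Z), B ⇓ S^5(Z)

Reduction:
Term A:
  start: add(S^4(Z), SZ)
  [1] S(add(SSSZ, SZ))
  [2] S(S(add(SSZ, SZ)))
  [3] S(S(S(add(SZ, SZ))))
  [4] S(S(S(S(add(Z, SZ)))))
  [5] S^5(Z)

Term B:
  start: add(SZ, add(Z, S^4(Z)))
  [1] S(add(Z, add(Z, S^4(Z))))
  [2] S(add(Z, S^4(Z)))
  [3] S^5(Z)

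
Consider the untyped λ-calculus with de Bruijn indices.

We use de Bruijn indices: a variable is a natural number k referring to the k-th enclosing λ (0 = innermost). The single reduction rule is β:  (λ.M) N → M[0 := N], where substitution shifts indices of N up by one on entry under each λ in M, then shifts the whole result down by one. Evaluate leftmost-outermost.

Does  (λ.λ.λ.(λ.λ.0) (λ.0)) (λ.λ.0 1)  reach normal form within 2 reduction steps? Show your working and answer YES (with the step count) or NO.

Answer: YES — reaches normal form λ.λ.λ.0 in 2 ≤ 2 steps

Working:
  start: (λ.λ.λ.(λ.λ.0) (λ.0)) (λ.λ.0 1)
  [1] λ.λ.(λ.λ.0) (λ.0)
  [2] λ.λ.λ.0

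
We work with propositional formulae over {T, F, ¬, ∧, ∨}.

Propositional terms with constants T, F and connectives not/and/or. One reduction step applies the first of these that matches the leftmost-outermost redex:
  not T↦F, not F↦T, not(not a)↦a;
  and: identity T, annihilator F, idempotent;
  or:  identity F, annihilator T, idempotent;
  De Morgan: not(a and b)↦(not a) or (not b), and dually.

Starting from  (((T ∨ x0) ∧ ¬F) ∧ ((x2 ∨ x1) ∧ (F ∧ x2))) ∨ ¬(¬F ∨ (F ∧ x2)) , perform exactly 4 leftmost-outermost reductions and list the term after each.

Answer: after 4 steps: ((x2 ∨ x1) ∧ (F ∧ x2)) ∨ ¬(¬F ∨ (F ∧ x2))

Reduction:
  start: (((T ∨ x0) ∧ ¬F) ∧ ((x2 ∨ x1) ∧ (F ∧ x2))) ∨ ¬(¬F ∨ (F ∧ x2))
  step 1: ((T ∧ ¬F) ∧ ((x2 ∨ x1) ∧ (F ∧ x2))) ∨ ¬(¬F ∨ (F ∧ x2))
  step 2: (¬F ∧ ((x2 ∨ x1) ∧ (F ∧ x2))) ∨ ¬(¬F ∨ (F ∧ x2))
  step 3: (T ∧ ((x2 ∨ x1) ∧ (F ∧ x2))) ∨ ¬(¬F ∨ (F ∧ x2))
  step 4: ((x2 ∨ x1) ∧ (F ∧ x2)) ∨ ¬(¬F ∨ (F ∧ x2))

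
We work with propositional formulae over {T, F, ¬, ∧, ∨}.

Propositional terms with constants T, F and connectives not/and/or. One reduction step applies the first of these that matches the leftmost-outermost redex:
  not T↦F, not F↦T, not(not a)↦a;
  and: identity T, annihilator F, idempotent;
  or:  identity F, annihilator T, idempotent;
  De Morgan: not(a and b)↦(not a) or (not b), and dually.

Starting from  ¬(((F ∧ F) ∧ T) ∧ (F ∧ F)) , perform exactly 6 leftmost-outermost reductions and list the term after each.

  start: ¬(((F ∧ F) ∧ T) ∧ (F ∧ F))
  step 1: ¬((F ∧ F) ∧ T) ∨ ¬(F ∧ F)
  step 2: (¬(F ∧ F) ∨ ¬T) ∨ ¬(F ∧ F)
  step 3: ((¬F ∨ ¬F) ∨ ¬T) ∨ ¬(F ∧ F)
  step 4: (¬F ∨ ¬T) ∨ ¬(F ∧ F)
  step 5: (T ∨ ¬T) ∨ ¬(F ∧ F)
  step 6: T ∨ ¬(F ∧ F)

Answer: after 6 steps: T ∨ ¬(F ∧ F)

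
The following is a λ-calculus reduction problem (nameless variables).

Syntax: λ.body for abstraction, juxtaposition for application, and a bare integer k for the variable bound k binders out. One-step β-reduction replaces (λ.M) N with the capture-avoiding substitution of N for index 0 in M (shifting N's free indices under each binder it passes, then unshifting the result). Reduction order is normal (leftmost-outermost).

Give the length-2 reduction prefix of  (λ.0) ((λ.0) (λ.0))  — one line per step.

Answer: after 2 steps: λ.0

Reduction:
  start: (λ.0) ((λ.0) (λ.0))
  step 1: (λ.0) (λ.0)
  step 2: λ.0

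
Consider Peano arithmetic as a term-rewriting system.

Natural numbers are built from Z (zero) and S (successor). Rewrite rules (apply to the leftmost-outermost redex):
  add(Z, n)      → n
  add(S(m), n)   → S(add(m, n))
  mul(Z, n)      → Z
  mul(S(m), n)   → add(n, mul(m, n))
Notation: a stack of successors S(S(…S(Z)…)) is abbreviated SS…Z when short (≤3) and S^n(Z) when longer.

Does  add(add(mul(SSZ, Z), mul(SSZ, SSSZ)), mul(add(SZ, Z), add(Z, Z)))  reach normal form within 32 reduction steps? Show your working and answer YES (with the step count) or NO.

  start: add(add(mul(SSZ, Z), mul(SSZ, SSSZ)), mul(add(SZ, Z), add(Z, Z)))
  →1  add(add(add(Z, mul(SZ, Z)), mul(SSZ, SSSZ)), mul(add(SZ, Z), add(Z, Z)))
  →2  add(add(mul(SZ, Z), mul(SSZ, SSSZ)), mul(add(SZ, Z), add(Z, Z)))
  →3  add(add(add(Z, mul(Z, Z)), mul(SSZ, SSSZ)), mul(add(SZ, Z), add(Z, Z)))
  →4  add(add(mul(Z, Z), mul(SSZ, SSSZ)), mul(add(SZ, Z), add(Z, Z)))
  →5  add(add(Z, mul(SSZ, SSSZ)), mul(add(SZ, Z), add(Z, Z)))
  →6  add(mul(SSZ, SSSZ), mul(add(SZ, Z), add(Z, Z)))
  →7  add(add(SSSZ, mul(SZ, SSSZ)), mul(add(SZ, Z), add(Z, Z)))
  →8  add(S(add(SSZ, mul(SZ, SSSZ))), mul(add(SZ, Z), add(Z, Z)))
  →9  S(add(add(SSZ, mul(SZ, SSSZ)), mul(add(SZ, Z), add(Z, Z))))
  →10  S(add(S(add(SZ, mul(SZ, SSSZ))), mul(add(SZ, Z), add(Z, Z))))
  →11  S(S(add(add(SZ, mul(SZ, SSSZ)), mul(add(SZ, Z), add(Z, Z)))))
  →12  S(S(add(S(add(Z, mul(SZ, SSSZ))), mul(add(SZ, Z), add(Z, Z)))))
  →13  S(S(S(add(add(Z, mul(SZ, SSSZ)), mul(add(SZ, Z), add(Z, Z))))))
  →14  S(S(S(add(mul(SZ, SSSZ), mul(add(SZ, Z), add(Z, Z))))))
  →15  S(S(S(add(add(SSSZ, mul(Z, SSSZ)), mul(add(SZ, Z), add(Z, Z))))))
  →16  S(S(S(add(S(add(SSZ, mul(Z, SSSZ))), mul(add(SZ, Z), add(Z, Z))))))
  →17  S(S(S(S(add(add(SSZ, mul(Z, SSSZ)), mul(add(SZ, Z), add(Z, Z)))))))
  →18  S(S(S(S(add(S(add(SZ, mul(Z, SSSZ))), mul(add(SZ, Z), add(Z, Z)))))))
  →19  S(S(S(S(S(add(add(SZ, mul(Z, SSSZ)), mul(add(SZ, Z), add(Z, Z))))))))
  →20  S(S(S(S(S(add(S(add(Z, mul(Z, SSSZ))), mul(add(SZ, Z), add(Z, Z))))))))
  →21  S(S(S(S(S(S(add(add(Z, mul(Z, SSSZ)), mul(add(SZ, Z), add(Z, Z)))))))))
  →22  S(S(S(S(S(S(add(mul(Z, SSSZ), mul(add(SZ, Z), add(Z, Z)))))))))
  →23  S(S(S(S(S(S(add(Z, mul(add(SZ, Z), add(Z, Z)))))))))
  →24  S(S(S(S(S(S(mul(add(SZ, Z), add(Z, Z))))))))
  →25  S(S(S(S(S(S(mul(S(add(Z, Z)), add(Z, Z))))))))
  →26  S(S(S(S(S(S(add(add(Z, Z), mul(add(Z, Z), add(Z, Z)))))))))
  →27  S(S(S(S(S(S(add(Z, mul(add(Z, Z), add(Z, Z)))))))))
  →28  S(S(S(S(S(S(mul(add(Z, Z), add(Z, Z))))))))
  →29  S(S(S(S(S(S(mul(Z, add(Z, Z))))))))
  →30  S^6(Z)

Answer: YES — reaches normal form S^6(Z) in 30 ≤ 32 steps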